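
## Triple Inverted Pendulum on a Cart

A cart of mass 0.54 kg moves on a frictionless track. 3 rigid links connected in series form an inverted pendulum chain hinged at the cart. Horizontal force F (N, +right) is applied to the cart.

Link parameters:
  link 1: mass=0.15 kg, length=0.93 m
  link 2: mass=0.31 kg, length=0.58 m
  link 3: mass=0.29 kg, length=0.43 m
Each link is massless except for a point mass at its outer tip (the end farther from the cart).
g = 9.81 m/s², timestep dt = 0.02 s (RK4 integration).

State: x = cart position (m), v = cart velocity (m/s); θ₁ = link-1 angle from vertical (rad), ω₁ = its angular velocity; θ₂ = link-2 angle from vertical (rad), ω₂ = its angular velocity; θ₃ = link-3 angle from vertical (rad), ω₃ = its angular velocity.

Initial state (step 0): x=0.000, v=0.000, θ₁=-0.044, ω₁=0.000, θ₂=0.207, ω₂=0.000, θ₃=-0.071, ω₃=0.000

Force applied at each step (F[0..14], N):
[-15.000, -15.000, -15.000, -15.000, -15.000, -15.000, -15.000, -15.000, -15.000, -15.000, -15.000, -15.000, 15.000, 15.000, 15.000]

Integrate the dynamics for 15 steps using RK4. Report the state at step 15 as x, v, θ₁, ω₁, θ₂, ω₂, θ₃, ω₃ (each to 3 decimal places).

Answer: x=-1.044, v=-3.979, θ₁=0.984, ω₁=4.795, θ₂=0.476, ω₂=0.634, θ₃=0.144, ω₃=3.103

Derivation:
apply F[0]=-15.000 → step 1: x=-0.005, v=-0.546, θ₁=-0.040, ω₁=0.406, θ₂=0.211, ω₂=0.427, θ₃=-0.073, ω₃=-0.199
apply F[1]=-15.000 → step 2: x=-0.022, v=-1.094, θ₁=-0.028, ω₁=0.830, θ₂=0.224, ω₂=0.828, θ₃=-0.079, ω₃=-0.391
apply F[2]=-15.000 → step 3: x=-0.049, v=-1.646, θ₁=-0.007, ω₁=1.287, θ₂=0.244, ω₂=1.172, θ₃=-0.089, ω₃=-0.565
apply F[3]=-15.000 → step 4: x=-0.088, v=-2.202, θ₁=0.024, ω₁=1.792, θ₂=0.270, ω₂=1.428, θ₃=-0.101, ω₃=-0.703
apply F[4]=-15.000 → step 5: x=-0.137, v=-2.761, θ₁=0.066, ω₁=2.355, θ₂=0.300, ω₂=1.560, θ₃=-0.116, ω₃=-0.779
apply F[5]=-15.000 → step 6: x=-0.198, v=-3.315, θ₁=0.119, ω₁=2.980, θ₂=0.332, ω₂=1.536, θ₃=-0.132, ω₃=-0.752
apply F[6]=-15.000 → step 7: x=-0.270, v=-3.852, θ₁=0.185, ω₁=3.653, θ₂=0.361, ω₂=1.336, θ₃=-0.145, ω₃=-0.571
apply F[7]=-15.000 → step 8: x=-0.352, v=-4.351, θ₁=0.265, ω₁=4.332, θ₂=0.384, ω₂=0.985, θ₃=-0.153, ω₃=-0.177
apply F[8]=-15.000 → step 9: x=-0.443, v=-4.783, θ₁=0.358, ω₁=4.934, θ₂=0.400, ω₂=0.589, θ₃=-0.151, ω₃=0.467
apply F[9]=-15.000 → step 10: x=-0.543, v=-5.127, θ₁=0.461, ω₁=5.348, θ₂=0.409, ω₂=0.344, θ₃=-0.133, ω₃=1.319
apply F[10]=-15.000 → step 11: x=-0.648, v=-5.391, θ₁=0.570, ω₁=5.519, θ₂=0.416, ω₂=0.426, θ₃=-0.097, ω₃=2.242
apply F[11]=-15.000 → step 12: x=-0.758, v=-5.605, θ₁=0.680, ω₁=5.480, θ₂=0.428, ω₂=0.865, θ₃=-0.044, ω₃=3.096
apply F[12]=+15.000 → step 13: x=-0.864, v=-5.033, θ₁=0.786, ω₁=5.133, θ₂=0.445, ω₂=0.862, θ₃=0.019, ω₃=3.148
apply F[13]=+15.000 → step 14: x=-0.960, v=-4.496, θ₁=0.887, ω₁=4.914, θ₂=0.462, ω₂=0.780, θ₃=0.082, ω₃=3.136
apply F[14]=+15.000 → step 15: x=-1.044, v=-3.979, θ₁=0.984, ω₁=4.795, θ₂=0.476, ω₂=0.634, θ₃=0.144, ω₃=3.103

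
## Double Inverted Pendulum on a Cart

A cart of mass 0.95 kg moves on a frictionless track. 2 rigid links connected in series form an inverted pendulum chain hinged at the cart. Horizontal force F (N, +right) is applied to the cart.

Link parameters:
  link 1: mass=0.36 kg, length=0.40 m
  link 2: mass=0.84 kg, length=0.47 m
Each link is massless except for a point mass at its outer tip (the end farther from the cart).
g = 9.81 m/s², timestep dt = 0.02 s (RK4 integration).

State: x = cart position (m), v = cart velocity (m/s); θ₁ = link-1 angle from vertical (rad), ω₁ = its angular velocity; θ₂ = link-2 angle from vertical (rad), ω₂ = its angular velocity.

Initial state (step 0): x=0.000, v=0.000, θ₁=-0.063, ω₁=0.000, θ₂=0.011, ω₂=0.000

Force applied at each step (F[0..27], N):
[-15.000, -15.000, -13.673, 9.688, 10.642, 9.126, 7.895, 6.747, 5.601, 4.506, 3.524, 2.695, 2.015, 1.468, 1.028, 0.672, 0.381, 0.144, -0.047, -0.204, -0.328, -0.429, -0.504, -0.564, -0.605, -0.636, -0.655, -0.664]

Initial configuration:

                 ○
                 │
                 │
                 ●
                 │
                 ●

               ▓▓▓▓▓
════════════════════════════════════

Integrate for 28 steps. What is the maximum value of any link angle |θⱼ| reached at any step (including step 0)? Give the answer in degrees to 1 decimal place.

apply F[0]=-15.000 → step 1: x=-0.003, v=-0.300, θ₁=-0.057, ω₁=0.629, θ₂=0.012, ω₂=0.108
apply F[1]=-15.000 → step 2: x=-0.012, v=-0.603, θ₁=-0.038, ω₁=1.291, θ₂=0.015, ω₂=0.196
apply F[2]=-13.673 → step 3: x=-0.027, v=-0.886, θ₁=-0.005, ω₁=1.944, θ₂=0.020, ω₂=0.247
apply F[3]=+9.688 → step 4: x=-0.043, v=-0.685, θ₁=0.028, ω₁=1.438, θ₂=0.025, ω₂=0.259
apply F[4]=+10.642 → step 5: x=-0.054, v=-0.471, θ₁=0.052, ω₁=0.939, θ₂=0.030, ω₂=0.241
apply F[5]=+9.126 → step 6: x=-0.062, v=-0.294, θ₁=0.067, ω₁=0.560, θ₂=0.034, ω₂=0.201
apply F[6]=+7.895 → step 7: x=-0.066, v=-0.146, θ₁=0.075, ω₁=0.268, θ₂=0.038, ω₂=0.149
apply F[7]=+6.747 → step 8: x=-0.068, v=-0.024, θ₁=0.078, ω₁=0.047, θ₂=0.040, ω₂=0.094
apply F[8]=+5.601 → step 9: x=-0.067, v=0.074, θ₁=0.078, ω₁=-0.115, θ₂=0.042, ω₂=0.041
apply F[9]=+4.506 → step 10: x=-0.065, v=0.150, θ₁=0.074, ω₁=-0.226, θ₂=0.042, ω₂=-0.008
apply F[10]=+3.524 → step 11: x=-0.062, v=0.206, θ₁=0.069, ω₁=-0.296, θ₂=0.041, ω₂=-0.050
apply F[11]=+2.695 → step 12: x=-0.057, v=0.246, θ₁=0.063, ω₁=-0.335, θ₂=0.040, ω₂=-0.086
apply F[12]=+2.015 → step 13: x=-0.052, v=0.274, θ₁=0.056, ω₁=-0.352, θ₂=0.038, ω₂=-0.114
apply F[13]=+1.468 → step 14: x=-0.046, v=0.292, θ₁=0.049, ω₁=-0.353, θ₂=0.035, ω₂=-0.136
apply F[14]=+1.028 → step 15: x=-0.040, v=0.302, θ₁=0.042, ω₁=-0.344, θ₂=0.033, ω₂=-0.151
apply F[15]=+0.672 → step 16: x=-0.034, v=0.307, θ₁=0.035, ω₁=-0.329, θ₂=0.029, ω₂=-0.162
apply F[16]=+0.381 → step 17: x=-0.028, v=0.307, θ₁=0.029, ω₁=-0.309, θ₂=0.026, ω₂=-0.168
apply F[17]=+0.144 → step 18: x=-0.022, v=0.304, θ₁=0.023, ω₁=-0.286, θ₂=0.023, ω₂=-0.169
apply F[18]=-0.047 → step 19: x=-0.016, v=0.298, θ₁=0.017, ω₁=-0.262, θ₂=0.019, ω₂=-0.168
apply F[19]=-0.204 → step 20: x=-0.010, v=0.290, θ₁=0.012, ω₁=-0.238, θ₂=0.016, ω₂=-0.164
apply F[20]=-0.328 → step 21: x=-0.004, v=0.281, θ₁=0.008, ω₁=-0.215, θ₂=0.013, ω₂=-0.158
apply F[21]=-0.429 → step 22: x=0.001, v=0.270, θ₁=0.004, ω₁=-0.192, θ₂=0.010, ω₂=-0.151
apply F[22]=-0.504 → step 23: x=0.006, v=0.259, θ₁=0.000, ω₁=-0.170, θ₂=0.007, ω₂=-0.142
apply F[23]=-0.564 → step 24: x=0.012, v=0.247, θ₁=-0.003, ω₁=-0.149, θ₂=0.004, ω₂=-0.133
apply F[24]=-0.605 → step 25: x=0.016, v=0.236, θ₁=-0.006, ω₁=-0.130, θ₂=0.001, ω₂=-0.123
apply F[25]=-0.636 → step 26: x=0.021, v=0.224, θ₁=-0.008, ω₁=-0.113, θ₂=-0.001, ω₂=-0.113
apply F[26]=-0.655 → step 27: x=0.025, v=0.213, θ₁=-0.010, ω₁=-0.097, θ₂=-0.003, ω₂=-0.103
apply F[27]=-0.664 → step 28: x=0.029, v=0.201, θ₁=-0.012, ω₁=-0.083, θ₂=-0.005, ω₂=-0.093
Max |angle| over trajectory = 0.078 rad = 4.5°.

Answer: 4.5°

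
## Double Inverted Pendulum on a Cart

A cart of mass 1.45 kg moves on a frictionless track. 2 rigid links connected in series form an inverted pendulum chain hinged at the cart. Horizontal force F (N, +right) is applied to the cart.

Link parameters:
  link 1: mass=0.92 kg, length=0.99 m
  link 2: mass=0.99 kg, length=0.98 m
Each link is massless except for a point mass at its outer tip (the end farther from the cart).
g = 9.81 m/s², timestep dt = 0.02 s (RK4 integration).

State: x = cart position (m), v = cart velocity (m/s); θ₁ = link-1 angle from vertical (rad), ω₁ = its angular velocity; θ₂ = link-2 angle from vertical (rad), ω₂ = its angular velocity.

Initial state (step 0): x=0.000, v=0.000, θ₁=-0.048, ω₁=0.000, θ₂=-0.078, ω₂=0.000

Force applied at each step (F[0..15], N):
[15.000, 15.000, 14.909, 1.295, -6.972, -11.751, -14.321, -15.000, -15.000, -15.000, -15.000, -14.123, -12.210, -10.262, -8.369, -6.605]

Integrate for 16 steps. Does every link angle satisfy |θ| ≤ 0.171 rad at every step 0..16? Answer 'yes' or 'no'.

Answer: yes

Derivation:
apply F[0]=+15.000 → step 1: x=0.002, v=0.219, θ₁=-0.050, ω₁=-0.224, θ₂=-0.078, ω₂=-0.011
apply F[1]=+15.000 → step 2: x=0.009, v=0.438, θ₁=-0.057, ω₁=-0.452, θ₂=-0.078, ω₂=-0.021
apply F[2]=+14.909 → step 3: x=0.020, v=0.658, θ₁=-0.068, ω₁=-0.683, θ₂=-0.079, ω₂=-0.027
apply F[3]=+1.295 → step 4: x=0.033, v=0.694, θ₁=-0.082, ω₁=-0.733, θ₂=-0.080, ω₂=-0.029
apply F[4]=-6.972 → step 5: x=0.046, v=0.621, θ₁=-0.097, ω₁=-0.679, θ₂=-0.080, ω₂=-0.025
apply F[5]=-11.751 → step 6: x=0.057, v=0.486, θ₁=-0.109, ω₁=-0.569, θ₂=-0.080, ω₂=-0.015
apply F[6]=-14.321 → step 7: x=0.066, v=0.320, θ₁=-0.119, ω₁=-0.432, θ₂=-0.081, ω₂=-0.000
apply F[7]=-15.000 → step 8: x=0.070, v=0.147, θ₁=-0.126, ω₁=-0.293, θ₂=-0.080, ω₂=0.019
apply F[8]=-15.000 → step 9: x=0.071, v=-0.023, θ₁=-0.131, ω₁=-0.159, θ₂=-0.080, ω₂=0.041
apply F[9]=-15.000 → step 10: x=0.069, v=-0.193, θ₁=-0.133, ω₁=-0.028, θ₂=-0.079, ω₂=0.065
apply F[10]=-15.000 → step 11: x=0.064, v=-0.362, θ₁=-0.132, ω₁=0.103, θ₂=-0.077, ω₂=0.090
apply F[11]=-14.123 → step 12: x=0.055, v=-0.520, θ₁=-0.129, ω₁=0.223, θ₂=-0.075, ω₂=0.115
apply F[12]=-12.210 → step 13: x=0.043, v=-0.654, θ₁=-0.123, ω₁=0.320, θ₂=-0.073, ω₂=0.138
apply F[13]=-10.262 → step 14: x=0.029, v=-0.763, θ₁=-0.116, ω₁=0.395, θ₂=-0.070, ω₂=0.159
apply F[14]=-8.369 → step 15: x=0.013, v=-0.849, θ₁=-0.108, ω₁=0.450, θ₂=-0.066, ω₂=0.177
apply F[15]=-6.605 → step 16: x=-0.005, v=-0.914, θ₁=-0.098, ω₁=0.486, θ₂=-0.063, ω₂=0.193
Max |angle| over trajectory = 0.133 rad; bound = 0.171 → within bound.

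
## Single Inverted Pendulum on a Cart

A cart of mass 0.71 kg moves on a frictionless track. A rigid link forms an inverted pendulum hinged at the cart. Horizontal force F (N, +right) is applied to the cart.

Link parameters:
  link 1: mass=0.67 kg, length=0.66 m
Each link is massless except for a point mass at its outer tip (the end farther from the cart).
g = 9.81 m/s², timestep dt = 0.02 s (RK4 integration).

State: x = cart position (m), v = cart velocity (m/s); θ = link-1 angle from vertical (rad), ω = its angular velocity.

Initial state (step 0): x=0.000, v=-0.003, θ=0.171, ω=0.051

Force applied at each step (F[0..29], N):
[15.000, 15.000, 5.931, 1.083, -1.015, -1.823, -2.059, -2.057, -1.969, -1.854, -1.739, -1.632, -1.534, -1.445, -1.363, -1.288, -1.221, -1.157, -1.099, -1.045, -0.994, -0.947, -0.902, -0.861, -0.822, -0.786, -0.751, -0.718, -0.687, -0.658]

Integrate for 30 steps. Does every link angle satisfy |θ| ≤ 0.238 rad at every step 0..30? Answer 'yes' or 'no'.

Answer: yes

Derivation:
apply F[0]=+15.000 → step 1: x=0.004, v=0.379, θ=0.167, ω=-0.469
apply F[1]=+15.000 → step 2: x=0.015, v=0.764, θ=0.152, ω=-0.997
apply F[2]=+5.931 → step 3: x=0.032, v=0.904, θ=0.131, ω=-1.166
apply F[3]=+1.083 → step 4: x=0.050, v=0.915, θ=0.107, ω=-1.147
apply F[4]=-1.015 → step 5: x=0.068, v=0.870, θ=0.086, ω=-1.051
apply F[5]=-1.823 → step 6: x=0.085, v=0.806, θ=0.066, ω=-0.932
apply F[6]=-2.059 → step 7: x=0.100, v=0.739, θ=0.048, ω=-0.813
apply F[7]=-2.057 → step 8: x=0.114, v=0.674, θ=0.033, ω=-0.702
apply F[8]=-1.969 → step 9: x=0.127, v=0.613, θ=0.020, ω=-0.603
apply F[9]=-1.854 → step 10: x=0.139, v=0.559, θ=0.009, ω=-0.516
apply F[10]=-1.739 → step 11: x=0.149, v=0.509, θ=-0.001, ω=-0.439
apply F[11]=-1.632 → step 12: x=0.159, v=0.464, θ=-0.009, ω=-0.372
apply F[12]=-1.534 → step 13: x=0.168, v=0.423, θ=-0.016, ω=-0.314
apply F[13]=-1.445 → step 14: x=0.176, v=0.386, θ=-0.021, ω=-0.263
apply F[14]=-1.363 → step 15: x=0.183, v=0.352, θ=-0.026, ω=-0.218
apply F[15]=-1.288 → step 16: x=0.190, v=0.320, θ=-0.030, ω=-0.180
apply F[16]=-1.221 → step 17: x=0.196, v=0.292, θ=-0.033, ω=-0.146
apply F[17]=-1.157 → step 18: x=0.202, v=0.266, θ=-0.036, ω=-0.117
apply F[18]=-1.099 → step 19: x=0.207, v=0.242, θ=-0.038, ω=-0.091
apply F[19]=-1.045 → step 20: x=0.212, v=0.220, θ=-0.040, ω=-0.069
apply F[20]=-0.994 → step 21: x=0.216, v=0.199, θ=-0.041, ω=-0.050
apply F[21]=-0.947 → step 22: x=0.220, v=0.180, θ=-0.042, ω=-0.034
apply F[22]=-0.902 → step 23: x=0.223, v=0.162, θ=-0.042, ω=-0.020
apply F[23]=-0.861 → step 24: x=0.226, v=0.146, θ=-0.043, ω=-0.007
apply F[24]=-0.822 → step 25: x=0.229, v=0.131, θ=-0.043, ω=0.003
apply F[25]=-0.786 → step 26: x=0.231, v=0.117, θ=-0.042, ω=0.012
apply F[26]=-0.751 → step 27: x=0.234, v=0.103, θ=-0.042, ω=0.020
apply F[27]=-0.718 → step 28: x=0.235, v=0.091, θ=-0.042, ω=0.026
apply F[28]=-0.687 → step 29: x=0.237, v=0.079, θ=-0.041, ω=0.031
apply F[29]=-0.658 → step 30: x=0.239, v=0.068, θ=-0.040, ω=0.036
Max |angle| over trajectory = 0.171 rad; bound = 0.238 → within bound.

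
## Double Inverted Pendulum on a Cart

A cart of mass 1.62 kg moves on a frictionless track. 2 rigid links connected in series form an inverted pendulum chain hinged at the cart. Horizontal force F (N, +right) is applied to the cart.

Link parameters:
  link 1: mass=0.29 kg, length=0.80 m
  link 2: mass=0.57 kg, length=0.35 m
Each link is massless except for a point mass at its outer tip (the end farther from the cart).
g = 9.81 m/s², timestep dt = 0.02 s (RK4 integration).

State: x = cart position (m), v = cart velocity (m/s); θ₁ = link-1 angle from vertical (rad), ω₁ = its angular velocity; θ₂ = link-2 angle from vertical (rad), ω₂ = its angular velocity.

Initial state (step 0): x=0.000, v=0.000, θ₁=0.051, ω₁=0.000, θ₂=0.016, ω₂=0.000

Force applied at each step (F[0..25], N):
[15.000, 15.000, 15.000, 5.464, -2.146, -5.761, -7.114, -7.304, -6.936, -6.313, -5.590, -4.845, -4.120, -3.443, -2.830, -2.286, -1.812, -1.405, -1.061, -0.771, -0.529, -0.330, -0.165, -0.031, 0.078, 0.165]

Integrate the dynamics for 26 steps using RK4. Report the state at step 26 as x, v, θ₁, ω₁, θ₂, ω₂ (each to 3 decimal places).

apply F[0]=+15.000 → step 1: x=0.002, v=0.180, θ₁=0.049, ω₁=-0.195, θ₂=0.015, ω₂=-0.060
apply F[1]=+15.000 → step 2: x=0.007, v=0.360, θ₁=0.043, ω₁=-0.392, θ₂=0.014, ω₂=-0.114
apply F[2]=+15.000 → step 3: x=0.016, v=0.541, θ₁=0.033, ω₁=-0.596, θ₂=0.011, ω₂=-0.159
apply F[3]=+5.464 → step 4: x=0.028, v=0.606, θ₁=0.021, ω₁=-0.662, θ₂=0.007, ω₂=-0.188
apply F[4]=-2.146 → step 5: x=0.039, v=0.578, θ₁=0.008, ω₁=-0.620, θ₂=0.003, ω₂=-0.202
apply F[5]=-5.761 → step 6: x=0.050, v=0.506, θ₁=-0.004, ω₁=-0.530, θ₂=-0.001, ω₂=-0.203
apply F[6]=-7.114 → step 7: x=0.060, v=0.420, θ₁=-0.013, ω₁=-0.426, θ₂=-0.005, ω₂=-0.193
apply F[7]=-7.304 → step 8: x=0.067, v=0.331, θ₁=-0.021, ω₁=-0.325, θ₂=-0.008, ω₂=-0.176
apply F[8]=-6.936 → step 9: x=0.073, v=0.248, θ₁=-0.026, ω₁=-0.233, θ₂=-0.012, ω₂=-0.153
apply F[9]=-6.313 → step 10: x=0.077, v=0.173, θ₁=-0.030, ω₁=-0.154, θ₂=-0.014, ω₂=-0.128
apply F[10]=-5.590 → step 11: x=0.080, v=0.107, θ₁=-0.032, ω₁=-0.087, θ₂=-0.017, ω₂=-0.101
apply F[11]=-4.845 → step 12: x=0.081, v=0.051, θ₁=-0.034, ω₁=-0.032, θ₂=-0.018, ω₂=-0.075
apply F[12]=-4.120 → step 13: x=0.082, v=0.004, θ₁=-0.034, ω₁=0.012, θ₂=-0.020, ω₂=-0.051
apply F[13]=-3.443 → step 14: x=0.082, v=-0.035, θ₁=-0.033, ω₁=0.045, θ₂=-0.020, ω₂=-0.028
apply F[14]=-2.830 → step 15: x=0.081, v=-0.067, θ₁=-0.032, ω₁=0.071, θ₂=-0.021, ω₂=-0.008
apply F[15]=-2.286 → step 16: x=0.079, v=-0.092, θ₁=-0.030, ω₁=0.089, θ₂=-0.021, ω₂=0.010
apply F[16]=-1.812 → step 17: x=0.077, v=-0.111, θ₁=-0.029, ω₁=0.102, θ₂=-0.020, ω₂=0.025
apply F[17]=-1.405 → step 18: x=0.075, v=-0.126, θ₁=-0.026, ω₁=0.110, θ₂=-0.020, ω₂=0.037
apply F[18]=-1.061 → step 19: x=0.072, v=-0.136, θ₁=-0.024, ω₁=0.114, θ₂=-0.019, ω₂=0.047
apply F[19]=-0.771 → step 20: x=0.069, v=-0.143, θ₁=-0.022, ω₁=0.115, θ₂=-0.018, ω₂=0.054
apply F[20]=-0.529 → step 21: x=0.066, v=-0.148, θ₁=-0.020, ω₁=0.113, θ₂=-0.017, ω₂=0.060
apply F[21]=-0.330 → step 22: x=0.063, v=-0.150, θ₁=-0.017, ω₁=0.110, θ₂=-0.016, ω₂=0.064
apply F[22]=-0.165 → step 23: x=0.060, v=-0.150, θ₁=-0.015, ω₁=0.106, θ₂=-0.014, ω₂=0.066
apply F[23]=-0.031 → step 24: x=0.057, v=-0.149, θ₁=-0.013, ω₁=0.101, θ₂=-0.013, ω₂=0.068
apply F[24]=+0.078 → step 25: x=0.054, v=-0.147, θ₁=-0.011, ω₁=0.095, θ₂=-0.012, ω₂=0.068
apply F[25]=+0.165 → step 26: x=0.052, v=-0.144, θ₁=-0.009, ω₁=0.089, θ₂=-0.010, ω₂=0.067

Answer: x=0.052, v=-0.144, θ₁=-0.009, ω₁=0.089, θ₂=-0.010, ω₂=0.067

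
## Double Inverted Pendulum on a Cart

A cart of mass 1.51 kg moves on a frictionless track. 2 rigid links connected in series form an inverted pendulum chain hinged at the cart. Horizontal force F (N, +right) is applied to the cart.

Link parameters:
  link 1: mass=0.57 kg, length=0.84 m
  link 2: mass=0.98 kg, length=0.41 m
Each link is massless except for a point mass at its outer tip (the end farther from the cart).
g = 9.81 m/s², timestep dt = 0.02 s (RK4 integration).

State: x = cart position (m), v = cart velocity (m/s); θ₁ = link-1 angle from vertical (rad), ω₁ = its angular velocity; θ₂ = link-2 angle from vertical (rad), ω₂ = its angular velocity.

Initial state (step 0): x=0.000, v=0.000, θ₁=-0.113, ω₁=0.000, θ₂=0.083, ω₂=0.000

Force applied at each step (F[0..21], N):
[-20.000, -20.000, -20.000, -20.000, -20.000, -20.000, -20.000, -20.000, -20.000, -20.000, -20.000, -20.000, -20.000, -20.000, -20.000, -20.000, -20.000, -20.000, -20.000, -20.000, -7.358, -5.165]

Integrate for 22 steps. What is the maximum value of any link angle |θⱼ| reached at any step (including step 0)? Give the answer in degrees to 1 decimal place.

Answer: 62.2°

Derivation:
apply F[0]=-20.000 → step 1: x=-0.002, v=-0.241, θ₁=-0.111, ω₁=0.177, θ₂=0.086, ω₂=0.269
apply F[1]=-20.000 → step 2: x=-0.010, v=-0.483, θ₁=-0.106, ω₁=0.357, θ₂=0.094, ω₂=0.538
apply F[2]=-20.000 → step 3: x=-0.022, v=-0.727, θ₁=-0.097, ω₁=0.543, θ₂=0.107, ω₂=0.804
apply F[3]=-20.000 → step 4: x=-0.039, v=-0.974, θ₁=-0.084, ω₁=0.736, θ₂=0.126, ω₂=1.066
apply F[4]=-20.000 → step 5: x=-0.061, v=-1.225, θ₁=-0.067, ω₁=0.941, θ₂=0.150, ω₂=1.321
apply F[5]=-20.000 → step 6: x=-0.088, v=-1.480, θ₁=-0.046, ω₁=1.160, θ₂=0.179, ω₂=1.565
apply F[6]=-20.000 → step 7: x=-0.120, v=-1.739, θ₁=-0.021, ω₁=1.397, θ₂=0.212, ω₂=1.790
apply F[7]=-20.000 → step 8: x=-0.157, v=-2.003, θ₁=0.010, ω₁=1.656, θ₂=0.250, ω₂=1.990
apply F[8]=-20.000 → step 9: x=-0.200, v=-2.271, θ₁=0.046, ω₁=1.938, θ₂=0.292, ω₂=2.154
apply F[9]=-20.000 → step 10: x=-0.248, v=-2.541, θ₁=0.087, ω₁=2.246, θ₂=0.336, ω₂=2.272
apply F[10]=-20.000 → step 11: x=-0.302, v=-2.810, θ₁=0.136, ω₁=2.580, θ₂=0.382, ω₂=2.332
apply F[11]=-20.000 → step 12: x=-0.361, v=-3.074, θ₁=0.191, ω₁=2.938, θ₂=0.429, ω₂=2.326
apply F[12]=-20.000 → step 13: x=-0.425, v=-3.327, θ₁=0.253, ω₁=3.313, θ₂=0.475, ω₂=2.250
apply F[13]=-20.000 → step 14: x=-0.494, v=-3.562, θ₁=0.323, ω₁=3.696, θ₂=0.518, ω₂=2.110
apply F[14]=-20.000 → step 15: x=-0.567, v=-3.770, θ₁=0.401, ω₁=4.070, θ₂=0.559, ω₂=1.929
apply F[15]=-20.000 → step 16: x=-0.644, v=-3.942, θ₁=0.486, ω₁=4.415, θ₂=0.595, ω₂=1.743
apply F[16]=-20.000 → step 17: x=-0.724, v=-4.072, θ₁=0.577, ω₁=4.711, θ₂=0.629, ω₂=1.605
apply F[17]=-20.000 → step 18: x=-0.807, v=-4.159, θ₁=0.674, ω₁=4.943, θ₂=0.660, ω₂=1.568
apply F[18]=-20.000 → step 19: x=-0.890, v=-4.206, θ₁=0.774, ω₁=5.107, θ₂=0.692, ω₂=1.670
apply F[19]=-20.000 → step 20: x=-0.975, v=-4.219, θ₁=0.878, ω₁=5.209, θ₂=0.728, ω₂=1.926
apply F[20]=-7.358 → step 21: x=-1.058, v=-4.106, θ₁=0.982, ω₁=5.218, θ₂=0.770, ω₂=2.233
apply F[21]=-5.165 → step 22: x=-1.139, v=-3.963, θ₁=1.086, ω₁=5.210, θ₂=0.818, ω₂=2.612
Max |angle| over trajectory = 1.086 rad = 62.2°.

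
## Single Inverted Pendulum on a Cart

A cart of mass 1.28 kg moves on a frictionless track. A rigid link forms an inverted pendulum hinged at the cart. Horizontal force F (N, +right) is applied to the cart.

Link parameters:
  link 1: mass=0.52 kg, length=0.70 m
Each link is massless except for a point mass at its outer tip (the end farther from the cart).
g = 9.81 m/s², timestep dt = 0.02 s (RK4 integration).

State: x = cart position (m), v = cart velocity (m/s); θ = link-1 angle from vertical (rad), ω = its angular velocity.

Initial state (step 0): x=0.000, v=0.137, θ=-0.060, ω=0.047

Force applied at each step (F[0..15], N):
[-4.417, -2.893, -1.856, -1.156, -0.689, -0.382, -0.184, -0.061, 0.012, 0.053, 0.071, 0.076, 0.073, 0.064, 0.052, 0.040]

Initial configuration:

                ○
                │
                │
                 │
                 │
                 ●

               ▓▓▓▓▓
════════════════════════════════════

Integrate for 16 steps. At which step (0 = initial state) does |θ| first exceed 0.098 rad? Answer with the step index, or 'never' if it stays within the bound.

apply F[0]=-4.417 → step 1: x=0.002, v=0.073, θ=-0.058, ω=0.122
apply F[1]=-2.893 → step 2: x=0.003, v=0.032, θ=-0.055, ω=0.164
apply F[2]=-1.856 → step 3: x=0.004, v=0.007, θ=-0.052, ω=0.184
apply F[3]=-1.156 → step 4: x=0.004, v=-0.007, θ=-0.048, ω=0.190
apply F[4]=-0.689 → step 5: x=0.003, v=-0.014, θ=-0.044, ω=0.187
apply F[5]=-0.382 → step 6: x=0.003, v=-0.016, θ=-0.041, ω=0.179
apply F[6]=-0.184 → step 7: x=0.003, v=-0.016, θ=-0.037, ω=0.168
apply F[7]=-0.061 → step 8: x=0.002, v=-0.014, θ=-0.034, ω=0.155
apply F[8]=+0.012 → step 9: x=0.002, v=-0.011, θ=-0.031, ω=0.142
apply F[9]=+0.053 → step 10: x=0.002, v=-0.008, θ=-0.028, ω=0.129
apply F[10]=+0.071 → step 11: x=0.002, v=-0.005, θ=-0.026, ω=0.117
apply F[11]=+0.076 → step 12: x=0.002, v=-0.002, θ=-0.024, ω=0.105
apply F[12]=+0.073 → step 13: x=0.002, v=0.001, θ=-0.022, ω=0.095
apply F[13]=+0.064 → step 14: x=0.002, v=0.004, θ=-0.020, ω=0.085
apply F[14]=+0.052 → step 15: x=0.002, v=0.006, θ=-0.018, ω=0.076
apply F[15]=+0.040 → step 16: x=0.002, v=0.008, θ=-0.017, ω=0.069
max |θ| = 0.060 ≤ 0.098 over all 17 states.

Answer: never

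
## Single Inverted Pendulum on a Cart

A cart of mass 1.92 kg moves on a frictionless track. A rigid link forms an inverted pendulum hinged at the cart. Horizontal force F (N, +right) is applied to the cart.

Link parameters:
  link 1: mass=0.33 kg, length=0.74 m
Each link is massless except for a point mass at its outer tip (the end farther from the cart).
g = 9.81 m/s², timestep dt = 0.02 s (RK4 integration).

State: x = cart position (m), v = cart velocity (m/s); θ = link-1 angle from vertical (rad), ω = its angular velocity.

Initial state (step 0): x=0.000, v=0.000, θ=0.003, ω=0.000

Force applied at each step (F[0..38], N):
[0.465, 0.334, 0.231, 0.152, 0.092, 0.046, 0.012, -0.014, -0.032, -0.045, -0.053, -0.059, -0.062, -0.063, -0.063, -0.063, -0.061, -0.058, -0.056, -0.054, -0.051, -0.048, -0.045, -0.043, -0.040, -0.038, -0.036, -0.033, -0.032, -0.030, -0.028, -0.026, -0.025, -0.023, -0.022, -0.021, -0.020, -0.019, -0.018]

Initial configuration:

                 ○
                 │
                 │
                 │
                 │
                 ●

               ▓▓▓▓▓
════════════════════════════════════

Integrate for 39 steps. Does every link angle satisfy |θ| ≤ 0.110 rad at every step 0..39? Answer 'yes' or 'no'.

apply F[0]=+0.465 → step 1: x=0.000, v=0.005, θ=0.003, ω=-0.006
apply F[1]=+0.334 → step 2: x=0.000, v=0.008, θ=0.003, ω=-0.009
apply F[2]=+0.231 → step 3: x=0.000, v=0.010, θ=0.003, ω=-0.012
apply F[3]=+0.152 → step 4: x=0.001, v=0.012, θ=0.002, ω=-0.013
apply F[4]=+0.092 → step 5: x=0.001, v=0.013, θ=0.002, ω=-0.014
apply F[5]=+0.046 → step 6: x=0.001, v=0.013, θ=0.002, ω=-0.014
apply F[6]=+0.012 → step 7: x=0.001, v=0.013, θ=0.002, ω=-0.014
apply F[7]=-0.014 → step 8: x=0.002, v=0.013, θ=0.001, ω=-0.013
apply F[8]=-0.032 → step 9: x=0.002, v=0.013, θ=0.001, ω=-0.012
apply F[9]=-0.045 → step 10: x=0.002, v=0.012, θ=0.001, ω=-0.011
apply F[10]=-0.053 → step 11: x=0.002, v=0.012, θ=0.001, ω=-0.010
apply F[11]=-0.059 → step 12: x=0.003, v=0.011, θ=0.000, ω=-0.009
apply F[12]=-0.062 → step 13: x=0.003, v=0.010, θ=0.000, ω=-0.008
apply F[13]=-0.063 → step 14: x=0.003, v=0.010, θ=0.000, ω=-0.007
apply F[14]=-0.063 → step 15: x=0.003, v=0.009, θ=-0.000, ω=-0.007
apply F[15]=-0.063 → step 16: x=0.003, v=0.008, θ=-0.000, ω=-0.006
apply F[16]=-0.061 → step 17: x=0.004, v=0.008, θ=-0.000, ω=-0.005
apply F[17]=-0.058 → step 18: x=0.004, v=0.007, θ=-0.000, ω=-0.004
apply F[18]=-0.056 → step 19: x=0.004, v=0.007, θ=-0.001, ω=-0.004
apply F[19]=-0.054 → step 20: x=0.004, v=0.006, θ=-0.001, ω=-0.003
apply F[20]=-0.051 → step 21: x=0.004, v=0.006, θ=-0.001, ω=-0.003
apply F[21]=-0.048 → step 22: x=0.004, v=0.005, θ=-0.001, ω=-0.002
apply F[22]=-0.045 → step 23: x=0.004, v=0.005, θ=-0.001, ω=-0.002
apply F[23]=-0.043 → step 24: x=0.004, v=0.004, θ=-0.001, ω=-0.001
apply F[24]=-0.040 → step 25: x=0.004, v=0.004, θ=-0.001, ω=-0.001
apply F[25]=-0.038 → step 26: x=0.005, v=0.003, θ=-0.001, ω=-0.001
apply F[26]=-0.036 → step 27: x=0.005, v=0.003, θ=-0.001, ω=-0.000
apply F[27]=-0.033 → step 28: x=0.005, v=0.003, θ=-0.001, ω=-0.000
apply F[28]=-0.032 → step 29: x=0.005, v=0.003, θ=-0.001, ω=0.000
apply F[29]=-0.030 → step 30: x=0.005, v=0.002, θ=-0.001, ω=0.000
apply F[30]=-0.028 → step 31: x=0.005, v=0.002, θ=-0.001, ω=0.000
apply F[31]=-0.026 → step 32: x=0.005, v=0.002, θ=-0.001, ω=0.000
apply F[32]=-0.025 → step 33: x=0.005, v=0.001, θ=-0.001, ω=0.001
apply F[33]=-0.023 → step 34: x=0.005, v=0.001, θ=-0.001, ω=0.001
apply F[34]=-0.022 → step 35: x=0.005, v=0.001, θ=-0.001, ω=0.001
apply F[35]=-0.021 → step 36: x=0.005, v=0.001, θ=-0.001, ω=0.001
apply F[36]=-0.020 → step 37: x=0.005, v=0.001, θ=-0.001, ω=0.001
apply F[37]=-0.019 → step 38: x=0.005, v=0.001, θ=-0.001, ω=0.001
apply F[38]=-0.018 → step 39: x=0.005, v=0.000, θ=-0.001, ω=0.001
Max |angle| over trajectory = 0.003 rad; bound = 0.110 → within bound.

Answer: yes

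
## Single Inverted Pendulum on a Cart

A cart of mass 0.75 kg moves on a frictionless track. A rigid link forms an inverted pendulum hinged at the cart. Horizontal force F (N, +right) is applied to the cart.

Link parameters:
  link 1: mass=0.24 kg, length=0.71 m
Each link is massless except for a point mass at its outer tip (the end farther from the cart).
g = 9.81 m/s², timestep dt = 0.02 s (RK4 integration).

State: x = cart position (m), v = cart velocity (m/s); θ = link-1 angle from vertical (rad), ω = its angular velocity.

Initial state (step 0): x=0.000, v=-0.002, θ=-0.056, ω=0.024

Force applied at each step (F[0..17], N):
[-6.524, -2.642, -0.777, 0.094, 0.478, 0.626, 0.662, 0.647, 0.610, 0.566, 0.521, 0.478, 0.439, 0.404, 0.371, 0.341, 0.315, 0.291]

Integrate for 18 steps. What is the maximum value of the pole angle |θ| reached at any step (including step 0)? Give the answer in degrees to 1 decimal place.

Answer: 3.2°

Derivation:
apply F[0]=-6.524 → step 1: x=-0.002, v=-0.172, θ=-0.053, ω=0.248
apply F[1]=-2.642 → step 2: x=-0.006, v=-0.240, θ=-0.048, ω=0.329
apply F[2]=-0.777 → step 3: x=-0.011, v=-0.258, θ=-0.041, ω=0.342
apply F[3]=+0.094 → step 4: x=-0.016, v=-0.253, θ=-0.034, ω=0.325
apply F[4]=+0.478 → step 5: x=-0.021, v=-0.238, θ=-0.028, ω=0.296
apply F[5]=+0.626 → step 6: x=-0.025, v=-0.220, θ=-0.022, ω=0.263
apply F[6]=+0.662 → step 7: x=-0.030, v=-0.201, θ=-0.017, ω=0.231
apply F[7]=+0.647 → step 8: x=-0.033, v=-0.183, θ=-0.013, ω=0.201
apply F[8]=+0.610 → step 9: x=-0.037, v=-0.166, θ=-0.009, ω=0.174
apply F[9]=+0.566 → step 10: x=-0.040, v=-0.150, θ=-0.006, ω=0.150
apply F[10]=+0.521 → step 11: x=-0.043, v=-0.136, θ=-0.003, ω=0.129
apply F[11]=+0.478 → step 12: x=-0.046, v=-0.123, θ=-0.001, ω=0.110
apply F[12]=+0.439 → step 13: x=-0.048, v=-0.111, θ=0.001, ω=0.094
apply F[13]=+0.404 → step 14: x=-0.050, v=-0.101, θ=0.003, ω=0.079
apply F[14]=+0.371 → step 15: x=-0.052, v=-0.091, θ=0.004, ω=0.067
apply F[15]=+0.341 → step 16: x=-0.054, v=-0.082, θ=0.006, ω=0.056
apply F[16]=+0.315 → step 17: x=-0.055, v=-0.074, θ=0.007, ω=0.046
apply F[17]=+0.291 → step 18: x=-0.057, v=-0.067, θ=0.007, ω=0.038
Max |angle| over trajectory = 0.056 rad = 3.2°.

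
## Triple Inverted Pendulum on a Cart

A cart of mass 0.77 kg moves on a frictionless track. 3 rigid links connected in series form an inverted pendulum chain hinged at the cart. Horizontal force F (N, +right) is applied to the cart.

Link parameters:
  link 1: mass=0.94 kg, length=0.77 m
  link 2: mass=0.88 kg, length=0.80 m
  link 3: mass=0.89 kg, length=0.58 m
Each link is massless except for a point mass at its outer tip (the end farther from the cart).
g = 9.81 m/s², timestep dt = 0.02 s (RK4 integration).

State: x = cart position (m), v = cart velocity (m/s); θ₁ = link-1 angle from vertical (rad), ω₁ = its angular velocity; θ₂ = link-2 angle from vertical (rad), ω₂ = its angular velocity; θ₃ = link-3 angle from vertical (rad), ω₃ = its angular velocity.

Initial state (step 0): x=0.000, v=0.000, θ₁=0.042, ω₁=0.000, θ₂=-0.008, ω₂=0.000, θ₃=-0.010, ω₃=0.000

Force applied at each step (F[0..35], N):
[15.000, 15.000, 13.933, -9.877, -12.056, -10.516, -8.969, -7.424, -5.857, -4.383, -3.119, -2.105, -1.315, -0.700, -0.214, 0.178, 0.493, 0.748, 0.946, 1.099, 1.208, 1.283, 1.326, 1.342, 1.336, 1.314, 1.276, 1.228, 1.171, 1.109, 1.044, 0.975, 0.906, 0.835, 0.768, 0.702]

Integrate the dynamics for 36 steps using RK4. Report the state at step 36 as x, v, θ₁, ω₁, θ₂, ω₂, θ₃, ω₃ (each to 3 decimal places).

apply F[0]=+15.000 → step 1: x=0.004, v=0.360, θ₁=0.038, ω₁=-0.432, θ₂=-0.008, ω₂=-0.036, θ₃=-0.010, ω₃=-0.001
apply F[1]=+15.000 → step 2: x=0.014, v=0.727, θ₁=0.025, ω₁=-0.880, θ₂=-0.009, ω₂=-0.065, θ₃=-0.010, ω₃=-0.002
apply F[2]=+13.933 → step 3: x=0.032, v=1.079, θ₁=0.003, ω₁=-1.323, θ₂=-0.011, ω₂=-0.081, θ₃=-0.010, ω₃=-0.002
apply F[3]=-9.877 → step 4: x=0.052, v=0.829, θ₁=-0.021, ω₁=-0.999, θ₂=-0.013, ω₂=-0.083, θ₃=-0.010, ω₃=-0.001
apply F[4]=-12.056 → step 5: x=0.065, v=0.536, θ₁=-0.037, ω₁=-0.634, θ₂=-0.014, ω₂=-0.073, θ₃=-0.010, ω₃=0.001
apply F[5]=-10.516 → step 6: x=0.073, v=0.293, θ₁=-0.047, ω₁=-0.343, θ₂=-0.015, ω₂=-0.054, θ₃=-0.010, ω₃=0.004
apply F[6]=-8.969 → step 7: x=0.077, v=0.095, θ₁=-0.051, ω₁=-0.116, θ₂=-0.016, ω₂=-0.031, θ₃=-0.010, ω₃=0.008
apply F[7]=-7.424 → step 8: x=0.078, v=-0.061, θ₁=-0.052, ω₁=0.056, θ₂=-0.017, ω₂=-0.007, θ₃=-0.010, ω₃=0.013
apply F[8]=-5.857 → step 9: x=0.075, v=-0.177, θ₁=-0.049, ω₁=0.177, θ₂=-0.017, ω₂=0.016, θ₃=-0.009, ω₃=0.018
apply F[9]=-4.383 → step 10: x=0.071, v=-0.258, θ₁=-0.045, ω₁=0.254, θ₂=-0.016, ω₂=0.037, θ₃=-0.009, ω₃=0.023
apply F[10]=-3.119 → step 11: x=0.065, v=-0.309, θ₁=-0.040, ω₁=0.297, θ₂=-0.015, ω₂=0.054, θ₃=-0.009, ω₃=0.028
apply F[11]=-2.105 → step 12: x=0.059, v=-0.339, θ₁=-0.033, ω₁=0.316, θ₂=-0.014, ω₂=0.068, θ₃=-0.008, ω₃=0.032
apply F[12]=-1.315 → step 13: x=0.052, v=-0.352, θ₁=-0.027, ω₁=0.317, θ₂=-0.012, ω₂=0.079, θ₃=-0.007, ω₃=0.036
apply F[13]=-0.700 → step 14: x=0.045, v=-0.354, θ₁=-0.021, ω₁=0.308, θ₂=-0.011, ω₂=0.086, θ₃=-0.007, ω₃=0.039
apply F[14]=-0.214 → step 15: x=0.038, v=-0.347, θ₁=-0.015, ω₁=0.290, θ₂=-0.009, ω₂=0.091, θ₃=-0.006, ω₃=0.041
apply F[15]=+0.178 → step 16: x=0.031, v=-0.334, θ₁=-0.009, ω₁=0.269, θ₂=-0.007, ω₂=0.093, θ₃=-0.005, ω₃=0.043
apply F[16]=+0.493 → step 17: x=0.025, v=-0.317, θ₁=-0.004, ω₁=0.244, θ₂=-0.005, ω₂=0.093, θ₃=-0.004, ω₃=0.044
apply F[17]=+0.748 → step 18: x=0.018, v=-0.296, θ₁=0.000, ω₁=0.218, θ₂=-0.003, ω₂=0.091, θ₃=-0.003, ω₃=0.045
apply F[18]=+0.946 → step 19: x=0.013, v=-0.273, θ₁=0.004, ω₁=0.191, θ₂=-0.002, ω₂=0.088, θ₃=-0.002, ω₃=0.045
apply F[19]=+1.099 → step 20: x=0.008, v=-0.249, θ₁=0.008, ω₁=0.164, θ₂=0.000, ω₂=0.083, θ₃=-0.001, ω₃=0.044
apply F[20]=+1.208 → step 21: x=0.003, v=-0.224, θ₁=0.011, ω₁=0.138, θ₂=0.002, ω₂=0.077, θ₃=-0.000, ω₃=0.043
apply F[21]=+1.283 → step 22: x=-0.001, v=-0.199, θ₁=0.013, ω₁=0.114, θ₂=0.003, ω₂=0.071, θ₃=0.000, ω₃=0.042
apply F[22]=+1.326 → step 23: x=-0.005, v=-0.175, θ₁=0.016, ω₁=0.091, θ₂=0.004, ω₂=0.064, θ₃=0.001, ω₃=0.040
apply F[23]=+1.342 → step 24: x=-0.008, v=-0.151, θ₁=0.017, ω₁=0.070, θ₂=0.006, ω₂=0.057, θ₃=0.002, ω₃=0.037
apply F[24]=+1.336 → step 25: x=-0.011, v=-0.129, θ₁=0.018, ω₁=0.051, θ₂=0.007, ω₂=0.050, θ₃=0.003, ω₃=0.035
apply F[25]=+1.314 → step 26: x=-0.014, v=-0.107, θ₁=0.019, ω₁=0.034, θ₂=0.008, ω₂=0.042, θ₃=0.003, ω₃=0.032
apply F[26]=+1.276 → step 27: x=-0.016, v=-0.088, θ₁=0.020, ω₁=0.019, θ₂=0.008, ω₂=0.036, θ₃=0.004, ω₃=0.029
apply F[27]=+1.228 → step 28: x=-0.017, v=-0.070, θ₁=0.020, ω₁=0.006, θ₂=0.009, ω₂=0.029, θ₃=0.005, ω₃=0.026
apply F[28]=+1.171 → step 29: x=-0.018, v=-0.053, θ₁=0.020, ω₁=-0.006, θ₂=0.010, ω₂=0.022, θ₃=0.005, ω₃=0.023
apply F[29]=+1.109 → step 30: x=-0.019, v=-0.038, θ₁=0.020, ω₁=-0.015, θ₂=0.010, ω₂=0.016, θ₃=0.005, ω₃=0.020
apply F[30]=+1.044 → step 31: x=-0.020, v=-0.024, θ₁=0.019, ω₁=-0.024, θ₂=0.010, ω₂=0.011, θ₃=0.006, ω₃=0.016
apply F[31]=+0.975 → step 32: x=-0.020, v=-0.012, θ₁=0.019, ω₁=-0.030, θ₂=0.010, ω₂=0.006, θ₃=0.006, ω₃=0.013
apply F[32]=+0.906 → step 33: x=-0.020, v=-0.001, θ₁=0.018, ω₁=-0.036, θ₂=0.010, ω₂=0.001, θ₃=0.006, ω₃=0.011
apply F[33]=+0.835 → step 34: x=-0.020, v=0.008, θ₁=0.017, ω₁=-0.040, θ₂=0.010, ω₂=-0.003, θ₃=0.007, ω₃=0.008
apply F[34]=+0.768 → step 35: x=-0.020, v=0.016, θ₁=0.017, ω₁=-0.043, θ₂=0.010, ω₂=-0.007, θ₃=0.007, ω₃=0.005
apply F[35]=+0.702 → step 36: x=-0.020, v=0.023, θ₁=0.016, ω₁=-0.045, θ₂=0.010, ω₂=-0.010, θ₃=0.007, ω₃=0.003

Answer: x=-0.020, v=0.023, θ₁=0.016, ω₁=-0.045, θ₂=0.010, ω₂=-0.010, θ₃=0.007, ω₃=0.003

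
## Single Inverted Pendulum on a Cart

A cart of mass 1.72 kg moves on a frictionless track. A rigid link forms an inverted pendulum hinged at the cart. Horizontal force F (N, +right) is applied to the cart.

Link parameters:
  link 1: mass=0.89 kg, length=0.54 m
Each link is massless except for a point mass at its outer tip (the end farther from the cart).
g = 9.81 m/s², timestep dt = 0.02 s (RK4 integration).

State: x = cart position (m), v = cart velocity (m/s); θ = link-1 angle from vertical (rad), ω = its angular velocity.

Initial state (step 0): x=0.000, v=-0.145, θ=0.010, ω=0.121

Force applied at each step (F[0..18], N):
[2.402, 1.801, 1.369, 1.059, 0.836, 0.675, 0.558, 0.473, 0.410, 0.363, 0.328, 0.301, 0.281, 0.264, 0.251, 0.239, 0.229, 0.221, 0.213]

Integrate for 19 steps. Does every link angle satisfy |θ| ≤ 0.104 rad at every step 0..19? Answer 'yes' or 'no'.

apply F[0]=+2.402 → step 1: x=-0.003, v=-0.118, θ=0.012, ω=0.075
apply F[1]=+1.801 → step 2: x=-0.005, v=-0.099, θ=0.013, ω=0.044
apply F[2]=+1.369 → step 3: x=-0.007, v=-0.084, θ=0.014, ω=0.022
apply F[3]=+1.059 → step 4: x=-0.008, v=-0.073, θ=0.014, ω=0.006
apply F[4]=+0.836 → step 5: x=-0.010, v=-0.065, θ=0.014, ω=-0.004
apply F[5]=+0.675 → step 6: x=-0.011, v=-0.058, θ=0.014, ω=-0.011
apply F[6]=+0.558 → step 7: x=-0.012, v=-0.053, θ=0.014, ω=-0.015
apply F[7]=+0.473 → step 8: x=-0.013, v=-0.049, θ=0.013, ω=-0.018
apply F[8]=+0.410 → step 9: x=-0.014, v=-0.046, θ=0.013, ω=-0.019
apply F[9]=+0.363 → step 10: x=-0.015, v=-0.043, θ=0.013, ω=-0.020
apply F[10]=+0.328 → step 11: x=-0.016, v=-0.040, θ=0.012, ω=-0.020
apply F[11]=+0.301 → step 12: x=-0.016, v=-0.038, θ=0.012, ω=-0.020
apply F[12]=+0.281 → step 13: x=-0.017, v=-0.036, θ=0.011, ω=-0.020
apply F[13]=+0.264 → step 14: x=-0.018, v=-0.034, θ=0.011, ω=-0.019
apply F[14]=+0.251 → step 15: x=-0.018, v=-0.032, θ=0.011, ω=-0.019
apply F[15]=+0.239 → step 16: x=-0.019, v=-0.030, θ=0.010, ω=-0.018
apply F[16]=+0.229 → step 17: x=-0.020, v=-0.029, θ=0.010, ω=-0.017
apply F[17]=+0.221 → step 18: x=-0.020, v=-0.027, θ=0.010, ω=-0.017
apply F[18]=+0.213 → step 19: x=-0.021, v=-0.026, θ=0.009, ω=-0.016
Max |angle| over trajectory = 0.014 rad; bound = 0.104 → within bound.

Answer: yes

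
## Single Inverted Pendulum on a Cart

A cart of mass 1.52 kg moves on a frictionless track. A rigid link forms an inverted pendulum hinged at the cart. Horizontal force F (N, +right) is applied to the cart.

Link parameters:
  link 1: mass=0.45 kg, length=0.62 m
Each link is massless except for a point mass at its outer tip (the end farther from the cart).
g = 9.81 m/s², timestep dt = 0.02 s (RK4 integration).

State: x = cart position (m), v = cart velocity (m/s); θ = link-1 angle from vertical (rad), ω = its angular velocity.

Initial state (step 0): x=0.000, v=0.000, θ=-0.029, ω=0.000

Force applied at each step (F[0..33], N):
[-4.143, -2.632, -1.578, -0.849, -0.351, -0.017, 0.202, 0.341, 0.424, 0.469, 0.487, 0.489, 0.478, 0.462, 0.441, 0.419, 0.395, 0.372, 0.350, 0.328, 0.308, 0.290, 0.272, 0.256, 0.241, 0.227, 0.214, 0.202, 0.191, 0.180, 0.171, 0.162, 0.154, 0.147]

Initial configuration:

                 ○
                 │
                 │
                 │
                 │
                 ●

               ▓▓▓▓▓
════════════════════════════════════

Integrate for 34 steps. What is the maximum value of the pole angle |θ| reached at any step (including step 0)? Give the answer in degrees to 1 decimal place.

apply F[0]=-4.143 → step 1: x=-0.001, v=-0.053, θ=-0.028, ω=0.076
apply F[1]=-2.632 → step 2: x=-0.002, v=-0.086, θ=-0.026, ω=0.121
apply F[2]=-1.578 → step 3: x=-0.004, v=-0.105, θ=-0.024, ω=0.144
apply F[3]=-0.849 → step 4: x=-0.006, v=-0.115, θ=-0.021, ω=0.153
apply F[4]=-0.351 → step 5: x=-0.008, v=-0.119, θ=-0.018, ω=0.152
apply F[5]=-0.017 → step 6: x=-0.011, v=-0.118, θ=-0.015, ω=0.146
apply F[6]=+0.202 → step 7: x=-0.013, v=-0.114, θ=-0.012, ω=0.137
apply F[7]=+0.341 → step 8: x=-0.015, v=-0.109, θ=-0.009, ω=0.125
apply F[8]=+0.424 → step 9: x=-0.017, v=-0.103, θ=-0.007, ω=0.113
apply F[9]=+0.469 → step 10: x=-0.019, v=-0.097, θ=-0.005, ω=0.100
apply F[10]=+0.487 → step 11: x=-0.021, v=-0.090, θ=-0.003, ω=0.089
apply F[11]=+0.489 → step 12: x=-0.023, v=-0.084, θ=-0.001, ω=0.077
apply F[12]=+0.478 → step 13: x=-0.025, v=-0.077, θ=0.000, ω=0.067
apply F[13]=+0.462 → step 14: x=-0.026, v=-0.071, θ=0.002, ω=0.058
apply F[14]=+0.441 → step 15: x=-0.027, v=-0.066, θ=0.003, ω=0.049
apply F[15]=+0.419 → step 16: x=-0.029, v=-0.060, θ=0.004, ω=0.042
apply F[16]=+0.395 → step 17: x=-0.030, v=-0.055, θ=0.004, ω=0.035
apply F[17]=+0.372 → step 18: x=-0.031, v=-0.051, θ=0.005, ω=0.029
apply F[18]=+0.350 → step 19: x=-0.032, v=-0.046, θ=0.005, ω=0.023
apply F[19]=+0.328 → step 20: x=-0.033, v=-0.042, θ=0.006, ω=0.019
apply F[20]=+0.308 → step 21: x=-0.034, v=-0.039, θ=0.006, ω=0.015
apply F[21]=+0.290 → step 22: x=-0.034, v=-0.035, θ=0.006, ω=0.011
apply F[22]=+0.272 → step 23: x=-0.035, v=-0.032, θ=0.007, ω=0.008
apply F[23]=+0.256 → step 24: x=-0.036, v=-0.029, θ=0.007, ω=0.005
apply F[24]=+0.241 → step 25: x=-0.036, v=-0.026, θ=0.007, ω=0.003
apply F[25]=+0.227 → step 26: x=-0.037, v=-0.024, θ=0.007, ω=0.001
apply F[26]=+0.214 → step 27: x=-0.037, v=-0.021, θ=0.007, ω=-0.001
apply F[27]=+0.202 → step 28: x=-0.038, v=-0.019, θ=0.007, ω=-0.002
apply F[28]=+0.191 → step 29: x=-0.038, v=-0.017, θ=0.007, ω=-0.003
apply F[29]=+0.180 → step 30: x=-0.038, v=-0.015, θ=0.007, ω=-0.004
apply F[30]=+0.171 → step 31: x=-0.039, v=-0.013, θ=0.007, ω=-0.005
apply F[31]=+0.162 → step 32: x=-0.039, v=-0.011, θ=0.007, ω=-0.006
apply F[32]=+0.154 → step 33: x=-0.039, v=-0.010, θ=0.006, ω=-0.006
apply F[33]=+0.147 → step 34: x=-0.039, v=-0.008, θ=0.006, ω=-0.007
Max |angle| over trajectory = 0.029 rad = 1.7°.

Answer: 1.7°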